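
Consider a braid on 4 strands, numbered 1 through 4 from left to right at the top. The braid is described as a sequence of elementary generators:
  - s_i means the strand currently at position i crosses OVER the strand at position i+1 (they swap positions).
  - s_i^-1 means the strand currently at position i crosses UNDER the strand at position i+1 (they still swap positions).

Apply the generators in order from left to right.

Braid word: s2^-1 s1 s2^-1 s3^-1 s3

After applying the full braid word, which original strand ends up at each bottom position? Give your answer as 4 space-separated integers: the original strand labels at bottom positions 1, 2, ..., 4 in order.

Answer: 3 2 1 4

Derivation:
Gen 1 (s2^-1): strand 2 crosses under strand 3. Perm now: [1 3 2 4]
Gen 2 (s1): strand 1 crosses over strand 3. Perm now: [3 1 2 4]
Gen 3 (s2^-1): strand 1 crosses under strand 2. Perm now: [3 2 1 4]
Gen 4 (s3^-1): strand 1 crosses under strand 4. Perm now: [3 2 4 1]
Gen 5 (s3): strand 4 crosses over strand 1. Perm now: [3 2 1 4]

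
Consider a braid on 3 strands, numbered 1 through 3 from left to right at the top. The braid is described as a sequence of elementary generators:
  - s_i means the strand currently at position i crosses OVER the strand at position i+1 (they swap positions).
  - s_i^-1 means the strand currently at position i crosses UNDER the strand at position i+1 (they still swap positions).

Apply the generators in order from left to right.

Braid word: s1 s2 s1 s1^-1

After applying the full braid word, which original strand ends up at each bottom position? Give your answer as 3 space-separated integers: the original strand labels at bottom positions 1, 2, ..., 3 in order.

Answer: 2 3 1

Derivation:
Gen 1 (s1): strand 1 crosses over strand 2. Perm now: [2 1 3]
Gen 2 (s2): strand 1 crosses over strand 3. Perm now: [2 3 1]
Gen 3 (s1): strand 2 crosses over strand 3. Perm now: [3 2 1]
Gen 4 (s1^-1): strand 3 crosses under strand 2. Perm now: [2 3 1]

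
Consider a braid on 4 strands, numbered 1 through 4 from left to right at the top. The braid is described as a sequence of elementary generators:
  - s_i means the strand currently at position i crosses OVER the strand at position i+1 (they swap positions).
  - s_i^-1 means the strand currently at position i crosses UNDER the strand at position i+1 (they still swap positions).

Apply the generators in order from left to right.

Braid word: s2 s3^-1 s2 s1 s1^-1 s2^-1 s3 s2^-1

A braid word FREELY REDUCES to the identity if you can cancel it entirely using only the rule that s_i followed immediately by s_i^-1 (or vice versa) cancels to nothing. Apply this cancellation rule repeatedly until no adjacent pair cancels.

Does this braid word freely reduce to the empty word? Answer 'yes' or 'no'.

Gen 1 (s2): push. Stack: [s2]
Gen 2 (s3^-1): push. Stack: [s2 s3^-1]
Gen 3 (s2): push. Stack: [s2 s3^-1 s2]
Gen 4 (s1): push. Stack: [s2 s3^-1 s2 s1]
Gen 5 (s1^-1): cancels prior s1. Stack: [s2 s3^-1 s2]
Gen 6 (s2^-1): cancels prior s2. Stack: [s2 s3^-1]
Gen 7 (s3): cancels prior s3^-1. Stack: [s2]
Gen 8 (s2^-1): cancels prior s2. Stack: []
Reduced word: (empty)

Answer: yes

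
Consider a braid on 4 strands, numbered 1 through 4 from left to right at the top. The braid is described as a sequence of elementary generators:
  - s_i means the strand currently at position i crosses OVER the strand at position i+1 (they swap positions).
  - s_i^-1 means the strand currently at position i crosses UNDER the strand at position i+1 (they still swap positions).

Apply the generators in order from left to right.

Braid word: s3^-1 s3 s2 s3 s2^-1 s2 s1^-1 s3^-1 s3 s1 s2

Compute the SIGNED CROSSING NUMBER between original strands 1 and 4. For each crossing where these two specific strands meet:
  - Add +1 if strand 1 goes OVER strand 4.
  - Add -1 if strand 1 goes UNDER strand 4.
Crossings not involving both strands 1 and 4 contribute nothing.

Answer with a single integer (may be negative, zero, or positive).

Answer: 0

Derivation:
Gen 1: crossing 3x4. Both 1&4? no. Sum: 0
Gen 2: crossing 4x3. Both 1&4? no. Sum: 0
Gen 3: crossing 2x3. Both 1&4? no. Sum: 0
Gen 4: crossing 2x4. Both 1&4? no. Sum: 0
Gen 5: crossing 3x4. Both 1&4? no. Sum: 0
Gen 6: crossing 4x3. Both 1&4? no. Sum: 0
Gen 7: crossing 1x3. Both 1&4? no. Sum: 0
Gen 8: crossing 4x2. Both 1&4? no. Sum: 0
Gen 9: crossing 2x4. Both 1&4? no. Sum: 0
Gen 10: crossing 3x1. Both 1&4? no. Sum: 0
Gen 11: crossing 3x4. Both 1&4? no. Sum: 0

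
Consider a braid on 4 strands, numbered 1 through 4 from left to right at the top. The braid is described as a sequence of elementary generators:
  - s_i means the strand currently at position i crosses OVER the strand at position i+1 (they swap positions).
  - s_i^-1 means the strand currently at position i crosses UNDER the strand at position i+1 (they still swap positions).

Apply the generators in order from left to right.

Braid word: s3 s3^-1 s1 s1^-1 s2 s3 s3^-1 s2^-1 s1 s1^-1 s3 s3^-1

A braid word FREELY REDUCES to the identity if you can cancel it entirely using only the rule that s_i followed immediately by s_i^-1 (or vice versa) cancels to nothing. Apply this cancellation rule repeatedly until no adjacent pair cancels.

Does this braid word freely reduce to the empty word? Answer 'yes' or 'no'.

Gen 1 (s3): push. Stack: [s3]
Gen 2 (s3^-1): cancels prior s3. Stack: []
Gen 3 (s1): push. Stack: [s1]
Gen 4 (s1^-1): cancels prior s1. Stack: []
Gen 5 (s2): push. Stack: [s2]
Gen 6 (s3): push. Stack: [s2 s3]
Gen 7 (s3^-1): cancels prior s3. Stack: [s2]
Gen 8 (s2^-1): cancels prior s2. Stack: []
Gen 9 (s1): push. Stack: [s1]
Gen 10 (s1^-1): cancels prior s1. Stack: []
Gen 11 (s3): push. Stack: [s3]
Gen 12 (s3^-1): cancels prior s3. Stack: []
Reduced word: (empty)

Answer: yes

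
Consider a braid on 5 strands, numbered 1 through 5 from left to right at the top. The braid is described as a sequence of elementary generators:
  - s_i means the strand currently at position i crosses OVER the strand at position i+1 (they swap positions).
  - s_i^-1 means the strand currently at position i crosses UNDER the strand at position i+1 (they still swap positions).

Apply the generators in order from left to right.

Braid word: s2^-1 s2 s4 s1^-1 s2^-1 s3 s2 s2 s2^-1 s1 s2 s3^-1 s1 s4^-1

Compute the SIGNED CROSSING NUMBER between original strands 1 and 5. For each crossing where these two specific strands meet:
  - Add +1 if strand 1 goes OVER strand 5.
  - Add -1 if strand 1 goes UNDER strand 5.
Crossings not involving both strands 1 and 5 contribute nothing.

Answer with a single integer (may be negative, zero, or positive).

Gen 1: crossing 2x3. Both 1&5? no. Sum: 0
Gen 2: crossing 3x2. Both 1&5? no. Sum: 0
Gen 3: crossing 4x5. Both 1&5? no. Sum: 0
Gen 4: crossing 1x2. Both 1&5? no. Sum: 0
Gen 5: crossing 1x3. Both 1&5? no. Sum: 0
Gen 6: 1 over 5. Both 1&5? yes. Contrib: +1. Sum: 1
Gen 7: crossing 3x5. Both 1&5? no. Sum: 1
Gen 8: crossing 5x3. Both 1&5? no. Sum: 1
Gen 9: crossing 3x5. Both 1&5? no. Sum: 1
Gen 10: crossing 2x5. Both 1&5? no. Sum: 1
Gen 11: crossing 2x3. Both 1&5? no. Sum: 1
Gen 12: crossing 2x1. Both 1&5? no. Sum: 1
Gen 13: crossing 5x3. Both 1&5? no. Sum: 1
Gen 14: crossing 2x4. Both 1&5? no. Sum: 1

Answer: 1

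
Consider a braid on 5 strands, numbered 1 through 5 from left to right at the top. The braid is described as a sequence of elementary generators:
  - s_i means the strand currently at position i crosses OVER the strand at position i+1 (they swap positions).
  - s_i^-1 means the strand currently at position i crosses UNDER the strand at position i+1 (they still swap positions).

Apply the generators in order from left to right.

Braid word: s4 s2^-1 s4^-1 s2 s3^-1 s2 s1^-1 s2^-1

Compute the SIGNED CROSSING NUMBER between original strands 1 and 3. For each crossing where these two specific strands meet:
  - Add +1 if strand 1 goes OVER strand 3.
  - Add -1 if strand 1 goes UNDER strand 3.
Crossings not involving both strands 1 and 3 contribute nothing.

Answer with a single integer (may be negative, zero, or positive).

Answer: 0

Derivation:
Gen 1: crossing 4x5. Both 1&3? no. Sum: 0
Gen 2: crossing 2x3. Both 1&3? no. Sum: 0
Gen 3: crossing 5x4. Both 1&3? no. Sum: 0
Gen 4: crossing 3x2. Both 1&3? no. Sum: 0
Gen 5: crossing 3x4. Both 1&3? no. Sum: 0
Gen 6: crossing 2x4. Both 1&3? no. Sum: 0
Gen 7: crossing 1x4. Both 1&3? no. Sum: 0
Gen 8: crossing 1x2. Both 1&3? no. Sum: 0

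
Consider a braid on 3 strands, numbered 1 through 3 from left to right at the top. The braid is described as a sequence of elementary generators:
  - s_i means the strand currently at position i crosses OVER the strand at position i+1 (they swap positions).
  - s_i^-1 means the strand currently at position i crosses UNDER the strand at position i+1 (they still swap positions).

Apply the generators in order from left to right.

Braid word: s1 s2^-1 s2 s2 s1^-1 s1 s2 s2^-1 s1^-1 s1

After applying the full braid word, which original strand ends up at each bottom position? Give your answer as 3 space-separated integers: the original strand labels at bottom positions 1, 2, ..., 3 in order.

Gen 1 (s1): strand 1 crosses over strand 2. Perm now: [2 1 3]
Gen 2 (s2^-1): strand 1 crosses under strand 3. Perm now: [2 3 1]
Gen 3 (s2): strand 3 crosses over strand 1. Perm now: [2 1 3]
Gen 4 (s2): strand 1 crosses over strand 3. Perm now: [2 3 1]
Gen 5 (s1^-1): strand 2 crosses under strand 3. Perm now: [3 2 1]
Gen 6 (s1): strand 3 crosses over strand 2. Perm now: [2 3 1]
Gen 7 (s2): strand 3 crosses over strand 1. Perm now: [2 1 3]
Gen 8 (s2^-1): strand 1 crosses under strand 3. Perm now: [2 3 1]
Gen 9 (s1^-1): strand 2 crosses under strand 3. Perm now: [3 2 1]
Gen 10 (s1): strand 3 crosses over strand 2. Perm now: [2 3 1]

Answer: 2 3 1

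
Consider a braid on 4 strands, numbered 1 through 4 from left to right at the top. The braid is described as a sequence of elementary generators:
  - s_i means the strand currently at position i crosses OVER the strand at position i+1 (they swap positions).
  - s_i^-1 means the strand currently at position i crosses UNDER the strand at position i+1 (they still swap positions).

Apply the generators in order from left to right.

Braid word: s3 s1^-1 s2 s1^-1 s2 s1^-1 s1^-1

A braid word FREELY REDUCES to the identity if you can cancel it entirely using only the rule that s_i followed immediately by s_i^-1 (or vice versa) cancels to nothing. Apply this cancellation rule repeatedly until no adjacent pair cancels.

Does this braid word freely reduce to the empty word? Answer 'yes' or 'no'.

Answer: no

Derivation:
Gen 1 (s3): push. Stack: [s3]
Gen 2 (s1^-1): push. Stack: [s3 s1^-1]
Gen 3 (s2): push. Stack: [s3 s1^-1 s2]
Gen 4 (s1^-1): push. Stack: [s3 s1^-1 s2 s1^-1]
Gen 5 (s2): push. Stack: [s3 s1^-1 s2 s1^-1 s2]
Gen 6 (s1^-1): push. Stack: [s3 s1^-1 s2 s1^-1 s2 s1^-1]
Gen 7 (s1^-1): push. Stack: [s3 s1^-1 s2 s1^-1 s2 s1^-1 s1^-1]
Reduced word: s3 s1^-1 s2 s1^-1 s2 s1^-1 s1^-1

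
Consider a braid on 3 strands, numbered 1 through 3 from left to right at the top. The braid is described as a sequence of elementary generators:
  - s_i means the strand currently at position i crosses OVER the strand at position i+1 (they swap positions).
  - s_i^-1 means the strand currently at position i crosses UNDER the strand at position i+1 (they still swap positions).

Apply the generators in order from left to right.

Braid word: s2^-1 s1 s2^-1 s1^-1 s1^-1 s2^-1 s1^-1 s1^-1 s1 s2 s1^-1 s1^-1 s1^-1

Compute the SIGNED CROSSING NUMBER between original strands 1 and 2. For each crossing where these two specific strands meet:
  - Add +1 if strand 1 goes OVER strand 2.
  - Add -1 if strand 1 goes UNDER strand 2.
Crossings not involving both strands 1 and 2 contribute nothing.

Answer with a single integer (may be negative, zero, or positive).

Answer: -1

Derivation:
Gen 1: crossing 2x3. Both 1&2? no. Sum: 0
Gen 2: crossing 1x3. Both 1&2? no. Sum: 0
Gen 3: 1 under 2. Both 1&2? yes. Contrib: -1. Sum: -1
Gen 4: crossing 3x2. Both 1&2? no. Sum: -1
Gen 5: crossing 2x3. Both 1&2? no. Sum: -1
Gen 6: 2 under 1. Both 1&2? yes. Contrib: +1. Sum: 0
Gen 7: crossing 3x1. Both 1&2? no. Sum: 0
Gen 8: crossing 1x3. Both 1&2? no. Sum: 0
Gen 9: crossing 3x1. Both 1&2? no. Sum: 0
Gen 10: crossing 3x2. Both 1&2? no. Sum: 0
Gen 11: 1 under 2. Both 1&2? yes. Contrib: -1. Sum: -1
Gen 12: 2 under 1. Both 1&2? yes. Contrib: +1. Sum: 0
Gen 13: 1 under 2. Both 1&2? yes. Contrib: -1. Sum: -1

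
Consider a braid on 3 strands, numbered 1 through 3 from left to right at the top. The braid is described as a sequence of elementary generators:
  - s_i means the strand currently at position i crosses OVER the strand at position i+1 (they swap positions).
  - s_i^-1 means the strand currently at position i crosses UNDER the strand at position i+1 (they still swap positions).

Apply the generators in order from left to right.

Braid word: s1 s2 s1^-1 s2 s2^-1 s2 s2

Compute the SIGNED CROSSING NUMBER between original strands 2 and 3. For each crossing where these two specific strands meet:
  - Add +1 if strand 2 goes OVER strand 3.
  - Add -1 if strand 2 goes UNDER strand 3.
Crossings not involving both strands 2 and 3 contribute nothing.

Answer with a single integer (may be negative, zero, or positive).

Answer: -1

Derivation:
Gen 1: crossing 1x2. Both 2&3? no. Sum: 0
Gen 2: crossing 1x3. Both 2&3? no. Sum: 0
Gen 3: 2 under 3. Both 2&3? yes. Contrib: -1. Sum: -1
Gen 4: crossing 2x1. Both 2&3? no. Sum: -1
Gen 5: crossing 1x2. Both 2&3? no. Sum: -1
Gen 6: crossing 2x1. Both 2&3? no. Sum: -1
Gen 7: crossing 1x2. Both 2&3? no. Sum: -1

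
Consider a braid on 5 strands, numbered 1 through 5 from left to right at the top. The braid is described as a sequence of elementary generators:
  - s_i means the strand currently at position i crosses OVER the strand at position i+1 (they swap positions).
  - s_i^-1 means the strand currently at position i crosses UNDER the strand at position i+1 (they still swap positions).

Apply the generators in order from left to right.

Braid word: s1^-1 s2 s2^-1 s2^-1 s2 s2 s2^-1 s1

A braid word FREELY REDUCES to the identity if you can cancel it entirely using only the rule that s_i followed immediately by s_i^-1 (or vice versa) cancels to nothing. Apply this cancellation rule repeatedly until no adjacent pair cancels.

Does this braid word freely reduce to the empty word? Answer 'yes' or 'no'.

Gen 1 (s1^-1): push. Stack: [s1^-1]
Gen 2 (s2): push. Stack: [s1^-1 s2]
Gen 3 (s2^-1): cancels prior s2. Stack: [s1^-1]
Gen 4 (s2^-1): push. Stack: [s1^-1 s2^-1]
Gen 5 (s2): cancels prior s2^-1. Stack: [s1^-1]
Gen 6 (s2): push. Stack: [s1^-1 s2]
Gen 7 (s2^-1): cancels prior s2. Stack: [s1^-1]
Gen 8 (s1): cancels prior s1^-1. Stack: []
Reduced word: (empty)

Answer: yes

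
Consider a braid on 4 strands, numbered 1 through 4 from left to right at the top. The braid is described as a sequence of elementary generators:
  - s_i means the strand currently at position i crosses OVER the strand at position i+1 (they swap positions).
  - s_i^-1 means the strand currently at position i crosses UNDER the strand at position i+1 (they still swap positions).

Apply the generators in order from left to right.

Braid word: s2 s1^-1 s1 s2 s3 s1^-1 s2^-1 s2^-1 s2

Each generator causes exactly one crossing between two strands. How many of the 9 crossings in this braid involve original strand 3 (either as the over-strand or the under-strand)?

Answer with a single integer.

Gen 1: crossing 2x3. Involves strand 3? yes. Count so far: 1
Gen 2: crossing 1x3. Involves strand 3? yes. Count so far: 2
Gen 3: crossing 3x1. Involves strand 3? yes. Count so far: 3
Gen 4: crossing 3x2. Involves strand 3? yes. Count so far: 4
Gen 5: crossing 3x4. Involves strand 3? yes. Count so far: 5
Gen 6: crossing 1x2. Involves strand 3? no. Count so far: 5
Gen 7: crossing 1x4. Involves strand 3? no. Count so far: 5
Gen 8: crossing 4x1. Involves strand 3? no. Count so far: 5
Gen 9: crossing 1x4. Involves strand 3? no. Count so far: 5

Answer: 5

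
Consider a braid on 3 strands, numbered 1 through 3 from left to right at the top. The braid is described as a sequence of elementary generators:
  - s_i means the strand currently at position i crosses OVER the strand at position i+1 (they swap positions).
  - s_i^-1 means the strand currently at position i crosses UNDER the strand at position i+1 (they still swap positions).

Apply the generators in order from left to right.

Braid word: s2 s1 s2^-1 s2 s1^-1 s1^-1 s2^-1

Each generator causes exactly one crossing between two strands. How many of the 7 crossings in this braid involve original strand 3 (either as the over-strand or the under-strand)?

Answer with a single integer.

Gen 1: crossing 2x3. Involves strand 3? yes. Count so far: 1
Gen 2: crossing 1x3. Involves strand 3? yes. Count so far: 2
Gen 3: crossing 1x2. Involves strand 3? no. Count so far: 2
Gen 4: crossing 2x1. Involves strand 3? no. Count so far: 2
Gen 5: crossing 3x1. Involves strand 3? yes. Count so far: 3
Gen 6: crossing 1x3. Involves strand 3? yes. Count so far: 4
Gen 7: crossing 1x2. Involves strand 3? no. Count so far: 4

Answer: 4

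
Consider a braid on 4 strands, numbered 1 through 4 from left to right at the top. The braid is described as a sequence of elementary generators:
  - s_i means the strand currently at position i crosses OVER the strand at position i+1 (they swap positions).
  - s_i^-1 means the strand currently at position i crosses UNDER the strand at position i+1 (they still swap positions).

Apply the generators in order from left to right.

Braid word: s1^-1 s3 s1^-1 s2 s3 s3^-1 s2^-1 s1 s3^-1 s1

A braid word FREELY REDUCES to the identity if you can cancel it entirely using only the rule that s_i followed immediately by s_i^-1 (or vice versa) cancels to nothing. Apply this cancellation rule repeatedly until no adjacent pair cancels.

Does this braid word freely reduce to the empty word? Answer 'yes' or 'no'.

Answer: yes

Derivation:
Gen 1 (s1^-1): push. Stack: [s1^-1]
Gen 2 (s3): push. Stack: [s1^-1 s3]
Gen 3 (s1^-1): push. Stack: [s1^-1 s3 s1^-1]
Gen 4 (s2): push. Stack: [s1^-1 s3 s1^-1 s2]
Gen 5 (s3): push. Stack: [s1^-1 s3 s1^-1 s2 s3]
Gen 6 (s3^-1): cancels prior s3. Stack: [s1^-1 s3 s1^-1 s2]
Gen 7 (s2^-1): cancels prior s2. Stack: [s1^-1 s3 s1^-1]
Gen 8 (s1): cancels prior s1^-1. Stack: [s1^-1 s3]
Gen 9 (s3^-1): cancels prior s3. Stack: [s1^-1]
Gen 10 (s1): cancels prior s1^-1. Stack: []
Reduced word: (empty)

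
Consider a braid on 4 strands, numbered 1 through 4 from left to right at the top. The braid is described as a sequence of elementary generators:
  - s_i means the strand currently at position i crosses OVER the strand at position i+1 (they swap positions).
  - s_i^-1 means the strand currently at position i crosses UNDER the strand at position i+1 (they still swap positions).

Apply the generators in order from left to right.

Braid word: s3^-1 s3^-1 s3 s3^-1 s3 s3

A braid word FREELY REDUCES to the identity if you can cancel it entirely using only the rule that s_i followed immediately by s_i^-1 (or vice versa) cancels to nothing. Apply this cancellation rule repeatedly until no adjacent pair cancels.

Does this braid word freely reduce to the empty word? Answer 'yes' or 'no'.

Gen 1 (s3^-1): push. Stack: [s3^-1]
Gen 2 (s3^-1): push. Stack: [s3^-1 s3^-1]
Gen 3 (s3): cancels prior s3^-1. Stack: [s3^-1]
Gen 4 (s3^-1): push. Stack: [s3^-1 s3^-1]
Gen 5 (s3): cancels prior s3^-1. Stack: [s3^-1]
Gen 6 (s3): cancels prior s3^-1. Stack: []
Reduced word: (empty)

Answer: yes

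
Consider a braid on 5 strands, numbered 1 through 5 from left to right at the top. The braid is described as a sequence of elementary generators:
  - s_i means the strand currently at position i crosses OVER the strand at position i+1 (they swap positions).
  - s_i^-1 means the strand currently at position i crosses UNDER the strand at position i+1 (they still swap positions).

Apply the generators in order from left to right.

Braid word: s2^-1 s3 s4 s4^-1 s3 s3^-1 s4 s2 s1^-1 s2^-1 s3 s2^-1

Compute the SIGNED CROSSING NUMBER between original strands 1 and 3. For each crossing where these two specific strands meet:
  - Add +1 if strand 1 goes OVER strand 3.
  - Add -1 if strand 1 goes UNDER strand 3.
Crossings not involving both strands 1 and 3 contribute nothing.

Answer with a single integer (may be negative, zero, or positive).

Gen 1: crossing 2x3. Both 1&3? no. Sum: 0
Gen 2: crossing 2x4. Both 1&3? no. Sum: 0
Gen 3: crossing 2x5. Both 1&3? no. Sum: 0
Gen 4: crossing 5x2. Both 1&3? no. Sum: 0
Gen 5: crossing 4x2. Both 1&3? no. Sum: 0
Gen 6: crossing 2x4. Both 1&3? no. Sum: 0
Gen 7: crossing 2x5. Both 1&3? no. Sum: 0
Gen 8: crossing 3x4. Both 1&3? no. Sum: 0
Gen 9: crossing 1x4. Both 1&3? no. Sum: 0
Gen 10: 1 under 3. Both 1&3? yes. Contrib: -1. Sum: -1
Gen 11: crossing 1x5. Both 1&3? no. Sum: -1
Gen 12: crossing 3x5. Both 1&3? no. Sum: -1

Answer: -1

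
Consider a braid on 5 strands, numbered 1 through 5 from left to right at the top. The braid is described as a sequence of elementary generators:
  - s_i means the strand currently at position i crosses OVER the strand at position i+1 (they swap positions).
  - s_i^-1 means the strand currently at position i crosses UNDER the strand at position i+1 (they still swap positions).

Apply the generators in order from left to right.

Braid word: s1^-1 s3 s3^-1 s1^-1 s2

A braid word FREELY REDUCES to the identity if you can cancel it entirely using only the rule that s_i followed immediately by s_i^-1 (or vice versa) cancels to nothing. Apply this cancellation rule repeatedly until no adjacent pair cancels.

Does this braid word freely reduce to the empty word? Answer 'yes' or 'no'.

Gen 1 (s1^-1): push. Stack: [s1^-1]
Gen 2 (s3): push. Stack: [s1^-1 s3]
Gen 3 (s3^-1): cancels prior s3. Stack: [s1^-1]
Gen 4 (s1^-1): push. Stack: [s1^-1 s1^-1]
Gen 5 (s2): push. Stack: [s1^-1 s1^-1 s2]
Reduced word: s1^-1 s1^-1 s2

Answer: no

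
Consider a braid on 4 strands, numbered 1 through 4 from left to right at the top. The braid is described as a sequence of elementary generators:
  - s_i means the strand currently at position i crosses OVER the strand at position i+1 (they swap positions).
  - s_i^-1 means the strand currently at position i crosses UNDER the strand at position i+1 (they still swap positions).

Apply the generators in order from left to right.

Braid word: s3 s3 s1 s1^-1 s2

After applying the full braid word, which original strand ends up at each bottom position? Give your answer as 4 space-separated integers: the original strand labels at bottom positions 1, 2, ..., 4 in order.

Answer: 1 3 2 4

Derivation:
Gen 1 (s3): strand 3 crosses over strand 4. Perm now: [1 2 4 3]
Gen 2 (s3): strand 4 crosses over strand 3. Perm now: [1 2 3 4]
Gen 3 (s1): strand 1 crosses over strand 2. Perm now: [2 1 3 4]
Gen 4 (s1^-1): strand 2 crosses under strand 1. Perm now: [1 2 3 4]
Gen 5 (s2): strand 2 crosses over strand 3. Perm now: [1 3 2 4]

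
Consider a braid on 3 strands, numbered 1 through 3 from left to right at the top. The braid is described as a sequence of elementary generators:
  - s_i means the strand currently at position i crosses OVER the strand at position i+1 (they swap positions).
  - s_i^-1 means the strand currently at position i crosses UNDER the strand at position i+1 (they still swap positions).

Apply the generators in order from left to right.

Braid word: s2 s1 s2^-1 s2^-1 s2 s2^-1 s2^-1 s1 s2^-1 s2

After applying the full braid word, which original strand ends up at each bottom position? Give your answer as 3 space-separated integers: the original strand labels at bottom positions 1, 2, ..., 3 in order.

Answer: 2 3 1

Derivation:
Gen 1 (s2): strand 2 crosses over strand 3. Perm now: [1 3 2]
Gen 2 (s1): strand 1 crosses over strand 3. Perm now: [3 1 2]
Gen 3 (s2^-1): strand 1 crosses under strand 2. Perm now: [3 2 1]
Gen 4 (s2^-1): strand 2 crosses under strand 1. Perm now: [3 1 2]
Gen 5 (s2): strand 1 crosses over strand 2. Perm now: [3 2 1]
Gen 6 (s2^-1): strand 2 crosses under strand 1. Perm now: [3 1 2]
Gen 7 (s2^-1): strand 1 crosses under strand 2. Perm now: [3 2 1]
Gen 8 (s1): strand 3 crosses over strand 2. Perm now: [2 3 1]
Gen 9 (s2^-1): strand 3 crosses under strand 1. Perm now: [2 1 3]
Gen 10 (s2): strand 1 crosses over strand 3. Perm now: [2 3 1]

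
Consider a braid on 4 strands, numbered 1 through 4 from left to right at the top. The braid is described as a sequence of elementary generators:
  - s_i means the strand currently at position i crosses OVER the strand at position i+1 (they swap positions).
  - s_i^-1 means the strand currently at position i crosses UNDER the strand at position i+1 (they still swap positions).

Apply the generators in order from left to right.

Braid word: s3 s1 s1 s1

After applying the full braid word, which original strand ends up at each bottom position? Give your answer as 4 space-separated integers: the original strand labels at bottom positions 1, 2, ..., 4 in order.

Gen 1 (s3): strand 3 crosses over strand 4. Perm now: [1 2 4 3]
Gen 2 (s1): strand 1 crosses over strand 2. Perm now: [2 1 4 3]
Gen 3 (s1): strand 2 crosses over strand 1. Perm now: [1 2 4 3]
Gen 4 (s1): strand 1 crosses over strand 2. Perm now: [2 1 4 3]

Answer: 2 1 4 3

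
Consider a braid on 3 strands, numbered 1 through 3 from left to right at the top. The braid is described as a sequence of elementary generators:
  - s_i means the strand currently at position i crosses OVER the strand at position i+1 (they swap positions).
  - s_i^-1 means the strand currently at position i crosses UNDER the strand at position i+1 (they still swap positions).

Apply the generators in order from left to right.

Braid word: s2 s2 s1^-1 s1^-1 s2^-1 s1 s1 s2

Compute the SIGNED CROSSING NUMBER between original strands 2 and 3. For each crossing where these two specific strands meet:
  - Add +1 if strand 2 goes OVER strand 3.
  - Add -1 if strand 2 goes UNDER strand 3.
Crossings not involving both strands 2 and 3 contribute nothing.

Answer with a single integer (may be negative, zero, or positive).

Answer: -2

Derivation:
Gen 1: 2 over 3. Both 2&3? yes. Contrib: +1. Sum: 1
Gen 2: 3 over 2. Both 2&3? yes. Contrib: -1. Sum: 0
Gen 3: crossing 1x2. Both 2&3? no. Sum: 0
Gen 4: crossing 2x1. Both 2&3? no. Sum: 0
Gen 5: 2 under 3. Both 2&3? yes. Contrib: -1. Sum: -1
Gen 6: crossing 1x3. Both 2&3? no. Sum: -1
Gen 7: crossing 3x1. Both 2&3? no. Sum: -1
Gen 8: 3 over 2. Both 2&3? yes. Contrib: -1. Sum: -2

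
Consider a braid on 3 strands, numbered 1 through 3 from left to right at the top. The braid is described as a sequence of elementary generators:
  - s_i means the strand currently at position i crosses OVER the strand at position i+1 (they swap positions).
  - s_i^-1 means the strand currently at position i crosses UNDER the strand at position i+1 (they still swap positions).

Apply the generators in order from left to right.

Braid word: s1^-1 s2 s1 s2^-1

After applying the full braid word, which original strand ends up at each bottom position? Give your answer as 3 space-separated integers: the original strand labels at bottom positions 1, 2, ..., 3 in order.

Gen 1 (s1^-1): strand 1 crosses under strand 2. Perm now: [2 1 3]
Gen 2 (s2): strand 1 crosses over strand 3. Perm now: [2 3 1]
Gen 3 (s1): strand 2 crosses over strand 3. Perm now: [3 2 1]
Gen 4 (s2^-1): strand 2 crosses under strand 1. Perm now: [3 1 2]

Answer: 3 1 2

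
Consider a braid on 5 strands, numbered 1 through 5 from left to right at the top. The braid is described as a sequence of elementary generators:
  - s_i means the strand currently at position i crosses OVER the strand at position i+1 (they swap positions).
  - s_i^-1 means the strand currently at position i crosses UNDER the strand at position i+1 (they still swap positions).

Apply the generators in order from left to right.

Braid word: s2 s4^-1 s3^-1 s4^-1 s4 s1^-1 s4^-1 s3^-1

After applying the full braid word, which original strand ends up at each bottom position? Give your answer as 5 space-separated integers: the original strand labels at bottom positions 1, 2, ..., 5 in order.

Gen 1 (s2): strand 2 crosses over strand 3. Perm now: [1 3 2 4 5]
Gen 2 (s4^-1): strand 4 crosses under strand 5. Perm now: [1 3 2 5 4]
Gen 3 (s3^-1): strand 2 crosses under strand 5. Perm now: [1 3 5 2 4]
Gen 4 (s4^-1): strand 2 crosses under strand 4. Perm now: [1 3 5 4 2]
Gen 5 (s4): strand 4 crosses over strand 2. Perm now: [1 3 5 2 4]
Gen 6 (s1^-1): strand 1 crosses under strand 3. Perm now: [3 1 5 2 4]
Gen 7 (s4^-1): strand 2 crosses under strand 4. Perm now: [3 1 5 4 2]
Gen 8 (s3^-1): strand 5 crosses under strand 4. Perm now: [3 1 4 5 2]

Answer: 3 1 4 5 2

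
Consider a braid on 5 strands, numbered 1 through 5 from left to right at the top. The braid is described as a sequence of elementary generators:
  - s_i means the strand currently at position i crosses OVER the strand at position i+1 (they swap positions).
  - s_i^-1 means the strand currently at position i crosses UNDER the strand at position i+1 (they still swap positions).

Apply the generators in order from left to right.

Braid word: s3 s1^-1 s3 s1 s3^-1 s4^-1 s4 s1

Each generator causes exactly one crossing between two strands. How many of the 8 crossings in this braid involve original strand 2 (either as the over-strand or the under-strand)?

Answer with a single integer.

Gen 1: crossing 3x4. Involves strand 2? no. Count so far: 0
Gen 2: crossing 1x2. Involves strand 2? yes. Count so far: 1
Gen 3: crossing 4x3. Involves strand 2? no. Count so far: 1
Gen 4: crossing 2x1. Involves strand 2? yes. Count so far: 2
Gen 5: crossing 3x4. Involves strand 2? no. Count so far: 2
Gen 6: crossing 3x5. Involves strand 2? no. Count so far: 2
Gen 7: crossing 5x3. Involves strand 2? no. Count so far: 2
Gen 8: crossing 1x2. Involves strand 2? yes. Count so far: 3

Answer: 3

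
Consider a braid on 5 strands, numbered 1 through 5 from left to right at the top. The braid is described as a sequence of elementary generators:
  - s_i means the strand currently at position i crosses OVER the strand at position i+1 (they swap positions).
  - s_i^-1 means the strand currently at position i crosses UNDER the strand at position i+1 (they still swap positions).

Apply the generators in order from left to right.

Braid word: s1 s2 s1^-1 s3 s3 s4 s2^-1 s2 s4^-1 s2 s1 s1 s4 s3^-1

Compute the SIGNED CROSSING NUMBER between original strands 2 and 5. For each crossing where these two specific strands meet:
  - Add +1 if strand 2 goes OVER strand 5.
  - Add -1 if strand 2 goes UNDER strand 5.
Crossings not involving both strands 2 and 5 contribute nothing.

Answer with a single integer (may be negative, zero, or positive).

Answer: -1

Derivation:
Gen 1: crossing 1x2. Both 2&5? no. Sum: 0
Gen 2: crossing 1x3. Both 2&5? no. Sum: 0
Gen 3: crossing 2x3. Both 2&5? no. Sum: 0
Gen 4: crossing 1x4. Both 2&5? no. Sum: 0
Gen 5: crossing 4x1. Both 2&5? no. Sum: 0
Gen 6: crossing 4x5. Both 2&5? no. Sum: 0
Gen 7: crossing 2x1. Both 2&5? no. Sum: 0
Gen 8: crossing 1x2. Both 2&5? no. Sum: 0
Gen 9: crossing 5x4. Both 2&5? no. Sum: 0
Gen 10: crossing 2x1. Both 2&5? no. Sum: 0
Gen 11: crossing 3x1. Both 2&5? no. Sum: 0
Gen 12: crossing 1x3. Both 2&5? no. Sum: 0
Gen 13: crossing 4x5. Both 2&5? no. Sum: 0
Gen 14: 2 under 5. Both 2&5? yes. Contrib: -1. Sum: -1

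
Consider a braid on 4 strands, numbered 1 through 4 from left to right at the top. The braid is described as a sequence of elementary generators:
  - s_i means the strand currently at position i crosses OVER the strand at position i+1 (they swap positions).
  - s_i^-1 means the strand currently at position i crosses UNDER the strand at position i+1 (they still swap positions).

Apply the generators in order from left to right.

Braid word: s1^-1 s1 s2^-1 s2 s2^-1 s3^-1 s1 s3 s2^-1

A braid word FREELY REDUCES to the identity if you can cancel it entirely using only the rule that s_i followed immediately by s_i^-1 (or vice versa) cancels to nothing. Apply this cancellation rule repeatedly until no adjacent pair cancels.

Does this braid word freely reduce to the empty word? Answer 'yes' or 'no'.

Gen 1 (s1^-1): push. Stack: [s1^-1]
Gen 2 (s1): cancels prior s1^-1. Stack: []
Gen 3 (s2^-1): push. Stack: [s2^-1]
Gen 4 (s2): cancels prior s2^-1. Stack: []
Gen 5 (s2^-1): push. Stack: [s2^-1]
Gen 6 (s3^-1): push. Stack: [s2^-1 s3^-1]
Gen 7 (s1): push. Stack: [s2^-1 s3^-1 s1]
Gen 8 (s3): push. Stack: [s2^-1 s3^-1 s1 s3]
Gen 9 (s2^-1): push. Stack: [s2^-1 s3^-1 s1 s3 s2^-1]
Reduced word: s2^-1 s3^-1 s1 s3 s2^-1

Answer: no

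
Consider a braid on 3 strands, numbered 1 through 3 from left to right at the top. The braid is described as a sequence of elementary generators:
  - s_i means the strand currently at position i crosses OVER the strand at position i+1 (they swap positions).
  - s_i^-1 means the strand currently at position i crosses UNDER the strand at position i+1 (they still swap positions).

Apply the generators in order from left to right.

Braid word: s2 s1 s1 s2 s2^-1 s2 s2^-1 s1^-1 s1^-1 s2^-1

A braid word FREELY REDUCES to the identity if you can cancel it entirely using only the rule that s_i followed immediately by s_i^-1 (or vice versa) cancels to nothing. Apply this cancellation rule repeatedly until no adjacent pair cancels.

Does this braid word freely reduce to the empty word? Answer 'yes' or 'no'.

Gen 1 (s2): push. Stack: [s2]
Gen 2 (s1): push. Stack: [s2 s1]
Gen 3 (s1): push. Stack: [s2 s1 s1]
Gen 4 (s2): push. Stack: [s2 s1 s1 s2]
Gen 5 (s2^-1): cancels prior s2. Stack: [s2 s1 s1]
Gen 6 (s2): push. Stack: [s2 s1 s1 s2]
Gen 7 (s2^-1): cancels prior s2. Stack: [s2 s1 s1]
Gen 8 (s1^-1): cancels prior s1. Stack: [s2 s1]
Gen 9 (s1^-1): cancels prior s1. Stack: [s2]
Gen 10 (s2^-1): cancels prior s2. Stack: []
Reduced word: (empty)

Answer: yes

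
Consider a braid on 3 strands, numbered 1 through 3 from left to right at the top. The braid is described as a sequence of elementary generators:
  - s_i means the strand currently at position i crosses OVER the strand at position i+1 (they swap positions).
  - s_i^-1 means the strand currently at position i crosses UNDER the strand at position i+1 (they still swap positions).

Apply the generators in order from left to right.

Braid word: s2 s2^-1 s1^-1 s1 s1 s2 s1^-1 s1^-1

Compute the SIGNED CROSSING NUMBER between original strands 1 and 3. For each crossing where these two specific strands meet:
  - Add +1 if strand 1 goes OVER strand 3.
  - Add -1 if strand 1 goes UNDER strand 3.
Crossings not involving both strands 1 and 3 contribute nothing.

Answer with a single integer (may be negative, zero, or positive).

Answer: 1

Derivation:
Gen 1: crossing 2x3. Both 1&3? no. Sum: 0
Gen 2: crossing 3x2. Both 1&3? no. Sum: 0
Gen 3: crossing 1x2. Both 1&3? no. Sum: 0
Gen 4: crossing 2x1. Both 1&3? no. Sum: 0
Gen 5: crossing 1x2. Both 1&3? no. Sum: 0
Gen 6: 1 over 3. Both 1&3? yes. Contrib: +1. Sum: 1
Gen 7: crossing 2x3. Both 1&3? no. Sum: 1
Gen 8: crossing 3x2. Both 1&3? no. Sum: 1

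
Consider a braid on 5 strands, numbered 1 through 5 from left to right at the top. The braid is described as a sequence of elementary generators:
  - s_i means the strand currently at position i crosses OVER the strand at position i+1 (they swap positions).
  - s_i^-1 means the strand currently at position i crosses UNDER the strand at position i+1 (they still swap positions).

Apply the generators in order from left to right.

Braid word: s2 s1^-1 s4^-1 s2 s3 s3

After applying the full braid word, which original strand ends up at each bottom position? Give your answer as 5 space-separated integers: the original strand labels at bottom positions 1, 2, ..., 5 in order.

Answer: 3 2 1 5 4

Derivation:
Gen 1 (s2): strand 2 crosses over strand 3. Perm now: [1 3 2 4 5]
Gen 2 (s1^-1): strand 1 crosses under strand 3. Perm now: [3 1 2 4 5]
Gen 3 (s4^-1): strand 4 crosses under strand 5. Perm now: [3 1 2 5 4]
Gen 4 (s2): strand 1 crosses over strand 2. Perm now: [3 2 1 5 4]
Gen 5 (s3): strand 1 crosses over strand 5. Perm now: [3 2 5 1 4]
Gen 6 (s3): strand 5 crosses over strand 1. Perm now: [3 2 1 5 4]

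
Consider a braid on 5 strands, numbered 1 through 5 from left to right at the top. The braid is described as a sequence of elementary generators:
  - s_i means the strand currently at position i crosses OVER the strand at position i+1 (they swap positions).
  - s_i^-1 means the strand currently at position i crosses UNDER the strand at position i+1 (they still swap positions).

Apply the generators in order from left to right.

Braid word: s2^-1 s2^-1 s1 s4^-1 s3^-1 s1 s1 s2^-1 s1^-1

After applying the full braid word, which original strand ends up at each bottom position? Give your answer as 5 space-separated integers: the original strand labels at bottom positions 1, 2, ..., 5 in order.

Answer: 5 2 1 3 4

Derivation:
Gen 1 (s2^-1): strand 2 crosses under strand 3. Perm now: [1 3 2 4 5]
Gen 2 (s2^-1): strand 3 crosses under strand 2. Perm now: [1 2 3 4 5]
Gen 3 (s1): strand 1 crosses over strand 2. Perm now: [2 1 3 4 5]
Gen 4 (s4^-1): strand 4 crosses under strand 5. Perm now: [2 1 3 5 4]
Gen 5 (s3^-1): strand 3 crosses under strand 5. Perm now: [2 1 5 3 4]
Gen 6 (s1): strand 2 crosses over strand 1. Perm now: [1 2 5 3 4]
Gen 7 (s1): strand 1 crosses over strand 2. Perm now: [2 1 5 3 4]
Gen 8 (s2^-1): strand 1 crosses under strand 5. Perm now: [2 5 1 3 4]
Gen 9 (s1^-1): strand 2 crosses under strand 5. Perm now: [5 2 1 3 4]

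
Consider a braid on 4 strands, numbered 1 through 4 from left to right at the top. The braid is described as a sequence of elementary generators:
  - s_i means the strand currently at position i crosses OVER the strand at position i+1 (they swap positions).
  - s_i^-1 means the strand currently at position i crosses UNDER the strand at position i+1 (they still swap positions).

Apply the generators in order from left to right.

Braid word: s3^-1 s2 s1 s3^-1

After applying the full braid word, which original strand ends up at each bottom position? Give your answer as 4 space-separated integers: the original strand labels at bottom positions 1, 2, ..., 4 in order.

Answer: 4 1 3 2

Derivation:
Gen 1 (s3^-1): strand 3 crosses under strand 4. Perm now: [1 2 4 3]
Gen 2 (s2): strand 2 crosses over strand 4. Perm now: [1 4 2 3]
Gen 3 (s1): strand 1 crosses over strand 4. Perm now: [4 1 2 3]
Gen 4 (s3^-1): strand 2 crosses under strand 3. Perm now: [4 1 3 2]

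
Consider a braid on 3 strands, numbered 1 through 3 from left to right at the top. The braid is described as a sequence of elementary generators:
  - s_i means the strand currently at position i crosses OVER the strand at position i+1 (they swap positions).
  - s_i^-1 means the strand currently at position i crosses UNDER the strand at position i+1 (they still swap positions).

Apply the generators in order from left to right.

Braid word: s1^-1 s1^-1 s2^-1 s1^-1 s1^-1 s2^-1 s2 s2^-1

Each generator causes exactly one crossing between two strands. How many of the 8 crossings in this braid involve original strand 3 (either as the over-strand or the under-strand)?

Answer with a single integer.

Answer: 6

Derivation:
Gen 1: crossing 1x2. Involves strand 3? no. Count so far: 0
Gen 2: crossing 2x1. Involves strand 3? no. Count so far: 0
Gen 3: crossing 2x3. Involves strand 3? yes. Count so far: 1
Gen 4: crossing 1x3. Involves strand 3? yes. Count so far: 2
Gen 5: crossing 3x1. Involves strand 3? yes. Count so far: 3
Gen 6: crossing 3x2. Involves strand 3? yes. Count so far: 4
Gen 7: crossing 2x3. Involves strand 3? yes. Count so far: 5
Gen 8: crossing 3x2. Involves strand 3? yes. Count so far: 6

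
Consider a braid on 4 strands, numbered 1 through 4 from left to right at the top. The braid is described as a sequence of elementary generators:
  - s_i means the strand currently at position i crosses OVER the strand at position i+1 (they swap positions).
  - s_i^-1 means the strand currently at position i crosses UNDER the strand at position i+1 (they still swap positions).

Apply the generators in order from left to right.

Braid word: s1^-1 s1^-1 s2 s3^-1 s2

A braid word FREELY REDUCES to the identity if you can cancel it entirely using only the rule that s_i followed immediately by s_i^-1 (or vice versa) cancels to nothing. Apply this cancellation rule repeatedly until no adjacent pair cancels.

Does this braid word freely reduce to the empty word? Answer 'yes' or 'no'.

Answer: no

Derivation:
Gen 1 (s1^-1): push. Stack: [s1^-1]
Gen 2 (s1^-1): push. Stack: [s1^-1 s1^-1]
Gen 3 (s2): push. Stack: [s1^-1 s1^-1 s2]
Gen 4 (s3^-1): push. Stack: [s1^-1 s1^-1 s2 s3^-1]
Gen 5 (s2): push. Stack: [s1^-1 s1^-1 s2 s3^-1 s2]
Reduced word: s1^-1 s1^-1 s2 s3^-1 s2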